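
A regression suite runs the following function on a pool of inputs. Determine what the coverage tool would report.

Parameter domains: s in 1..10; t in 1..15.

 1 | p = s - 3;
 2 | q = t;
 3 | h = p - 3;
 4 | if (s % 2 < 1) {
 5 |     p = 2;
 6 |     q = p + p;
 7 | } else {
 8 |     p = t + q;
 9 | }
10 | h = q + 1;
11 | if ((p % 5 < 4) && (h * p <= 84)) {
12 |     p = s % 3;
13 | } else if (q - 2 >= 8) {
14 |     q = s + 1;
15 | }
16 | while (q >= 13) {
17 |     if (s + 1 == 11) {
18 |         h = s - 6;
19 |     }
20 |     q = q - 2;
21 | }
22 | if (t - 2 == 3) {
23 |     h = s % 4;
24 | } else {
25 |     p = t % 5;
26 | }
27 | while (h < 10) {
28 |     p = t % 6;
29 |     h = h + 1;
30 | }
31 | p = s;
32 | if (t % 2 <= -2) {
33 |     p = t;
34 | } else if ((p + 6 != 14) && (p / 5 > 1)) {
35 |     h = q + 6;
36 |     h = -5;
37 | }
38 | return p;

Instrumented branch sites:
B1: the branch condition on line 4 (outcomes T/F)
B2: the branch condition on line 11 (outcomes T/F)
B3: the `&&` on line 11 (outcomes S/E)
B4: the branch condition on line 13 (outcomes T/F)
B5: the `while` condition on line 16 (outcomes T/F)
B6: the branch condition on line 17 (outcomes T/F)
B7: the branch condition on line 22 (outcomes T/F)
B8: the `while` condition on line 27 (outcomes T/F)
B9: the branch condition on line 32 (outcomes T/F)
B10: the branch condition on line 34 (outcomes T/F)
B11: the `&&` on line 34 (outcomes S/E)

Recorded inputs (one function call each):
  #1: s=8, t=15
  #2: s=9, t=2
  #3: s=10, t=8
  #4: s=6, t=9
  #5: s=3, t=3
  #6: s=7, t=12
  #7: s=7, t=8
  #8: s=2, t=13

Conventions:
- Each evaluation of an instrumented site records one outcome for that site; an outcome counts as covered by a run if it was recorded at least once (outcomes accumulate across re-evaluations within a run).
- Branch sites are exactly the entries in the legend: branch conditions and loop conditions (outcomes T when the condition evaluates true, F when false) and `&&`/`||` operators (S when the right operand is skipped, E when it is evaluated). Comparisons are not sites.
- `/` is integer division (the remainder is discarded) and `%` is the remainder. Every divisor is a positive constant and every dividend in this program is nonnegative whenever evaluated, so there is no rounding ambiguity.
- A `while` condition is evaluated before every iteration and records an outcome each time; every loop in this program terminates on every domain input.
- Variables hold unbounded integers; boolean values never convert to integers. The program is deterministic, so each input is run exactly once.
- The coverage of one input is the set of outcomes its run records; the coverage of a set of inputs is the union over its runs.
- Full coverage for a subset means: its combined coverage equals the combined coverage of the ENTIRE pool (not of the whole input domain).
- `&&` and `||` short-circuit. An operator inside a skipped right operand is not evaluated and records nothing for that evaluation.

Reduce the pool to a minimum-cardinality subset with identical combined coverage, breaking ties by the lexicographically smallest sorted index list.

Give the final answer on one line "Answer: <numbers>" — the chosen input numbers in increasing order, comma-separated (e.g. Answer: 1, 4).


test 1 (s=8, t=15) fires B1->T, B3->E, B2->T, B5->F, B7->F, B8->T, B8->T, B8->T, B8->T, B8->T, B8->F, B9->F, B11->S, B10->F; hits B1=T, B2=T, B3=E, B5=F, B7=F, B8=T, B8=F, B9=F, B10=F, B11=S
test 2 (s=9, t=2) fires B1->F, B3->S, B2->F, B4->F, B5->F, B7->F, B8->T, B8->T, B8->T, B8->T, B8->T, B8->T, B8->T, B8->F, ...; hits B1=F, B2=F, B3=S, B4=F, B5=F, B7=F, B8=T, B8=F, B9=F, B10=F, B11=E
test 3 (s=10, t=8) fires B1->T, B3->E, B2->T, B5->F, B7->F, B8->T, B8->T, B8->T, B8->T, B8->T, B8->F, B9->F, B11->E, B10->T; hits B1=T, B2=T, B3=E, B5=F, B7=F, B8=T, B8=F, B9=F, B10=T, B11=E
test 4 (s=6, t=9) fires B1->T, B3->E, B2->T, B5->F, B7->F, B8->T, B8->T, B8->T, B8->T, B8->T, B8->F, B9->F, B11->E, B10->F; hits B1=T, B2=T, B3=E, B5=F, B7=F, B8=T, B8=F, B9=F, B10=F, B11=E
test 5 (s=3, t=3) fires B1->F, B3->E, B2->T, B5->F, B7->F, B8->T, B8->T, B8->T, B8->T, B8->T, B8->T, B8->F, B9->F, B11->E, ...; hits B1=F, B2=T, B3=E, B5=F, B7=F, B8=T, B8=F, B9=F, B10=F, B11=E
test 6 (s=7, t=12) fires B1->F, B3->S, B2->F, B4->T, B5->F, B7->F, B8->F, B9->F, B11->E, B10->F; hits B1=F, B2=F, B3=S, B4=T, B5=F, B7=F, B8=F, B9=F, B10=F, B11=E
test 7 (s=7, t=8) fires B1->F, B3->E, B2->F, B4->F, B5->F, B7->F, B8->T, B8->F, B9->F, B11->E, B10->F; hits B1=F, B2=F, B3=E, B4=F, B5=F, B7=F, B8=T, B8=F, B9=F, B10=F, B11=E
test 8 (s=2, t=13) fires B1->T, B3->E, B2->T, B5->F, B7->F, B8->T, B8->T, B8->T, B8->T, B8->T, B8->F, B9->F, B11->E, B10->F; hits B1=T, B2=T, B3=E, B5=F, B7=F, B8=T, B8=F, B9=F, B10=F, B11=E
together the pool reaches 17 outcomes: B1=T, B1=F, B2=T, B2=F, B3=S, B3=E, B4=T, B4=F, B5=F, B7=F, B8=T, B8=F, B9=F, B10=T, B10=F, B11=S, B11=E
every size-1 subset falls short of the 17 outcomes (best: 11/17)
every size-2 subset falls short of the 17 outcomes (best: 15/17)
every size-3 subset falls short of the 17 outcomes (best: 16/17)
at size 4, {1, 2, 3, 6} reaches all 17 outcomes; every lexicographically earlier size-4 subset fails
Answer: 1, 2, 3, 6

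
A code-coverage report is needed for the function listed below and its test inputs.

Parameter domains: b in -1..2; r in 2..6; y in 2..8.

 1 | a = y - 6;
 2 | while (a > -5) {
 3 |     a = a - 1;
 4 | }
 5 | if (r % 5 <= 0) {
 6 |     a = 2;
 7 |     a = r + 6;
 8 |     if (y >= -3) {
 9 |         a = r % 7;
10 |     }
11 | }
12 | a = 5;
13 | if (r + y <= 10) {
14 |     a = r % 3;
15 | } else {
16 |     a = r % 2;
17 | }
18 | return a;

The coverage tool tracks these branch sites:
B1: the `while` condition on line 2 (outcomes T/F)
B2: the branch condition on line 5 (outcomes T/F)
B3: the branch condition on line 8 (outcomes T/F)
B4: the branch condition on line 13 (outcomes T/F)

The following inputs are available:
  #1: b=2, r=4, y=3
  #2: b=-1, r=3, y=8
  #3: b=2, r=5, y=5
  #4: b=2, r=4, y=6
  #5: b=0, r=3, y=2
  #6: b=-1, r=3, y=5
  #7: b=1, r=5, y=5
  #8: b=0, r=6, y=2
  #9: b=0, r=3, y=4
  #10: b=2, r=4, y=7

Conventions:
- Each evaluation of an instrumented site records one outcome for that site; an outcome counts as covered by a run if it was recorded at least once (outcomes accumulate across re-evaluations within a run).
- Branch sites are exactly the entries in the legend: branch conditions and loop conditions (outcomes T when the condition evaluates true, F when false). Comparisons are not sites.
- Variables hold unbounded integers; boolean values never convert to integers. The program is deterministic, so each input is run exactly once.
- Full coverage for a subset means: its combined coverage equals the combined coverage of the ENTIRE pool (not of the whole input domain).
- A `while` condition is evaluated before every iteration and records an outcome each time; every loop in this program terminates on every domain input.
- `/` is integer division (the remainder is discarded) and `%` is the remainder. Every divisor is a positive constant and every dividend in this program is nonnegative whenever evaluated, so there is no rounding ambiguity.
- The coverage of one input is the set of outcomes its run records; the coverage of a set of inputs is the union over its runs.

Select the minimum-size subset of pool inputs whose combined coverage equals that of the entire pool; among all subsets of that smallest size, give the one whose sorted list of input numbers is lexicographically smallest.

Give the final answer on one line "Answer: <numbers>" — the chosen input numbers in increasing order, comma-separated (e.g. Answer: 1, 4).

#1 (b=2, r=4, y=3) -> B1->T, B1->T, B1->F, B2->F, B4->T; covered: B1=T, B1=F, B2=F, B4=T
#2 (b=-1, r=3, y=8) -> B1->T, B1->T, B1->T, B1->T, B1->T, B1->T, B1->T, B1->F, B2->F, B4->F; covered: B1=T, B1=F, B2=F, B4=F
#3 (b=2, r=5, y=5) -> B1->T, B1->T, B1->T, B1->T, B1->F, B2->T, B3->T, B4->T; covered: B1=T, B1=F, B2=T, B3=T, B4=T
#4 (b=2, r=4, y=6) -> B1->T, B1->T, B1->T, B1->T, B1->T, B1->F, B2->F, B4->T; covered: B1=T, B1=F, B2=F, B4=T
#5 (b=0, r=3, y=2) -> B1->T, B1->F, B2->F, B4->T; covered: B1=T, B1=F, B2=F, B4=T
#6 (b=-1, r=3, y=5) -> B1->T, B1->T, B1->T, B1->T, B1->F, B2->F, B4->T; covered: B1=T, B1=F, B2=F, B4=T
#7 (b=1, r=5, y=5) -> B1->T, B1->T, B1->T, B1->T, B1->F, B2->T, B3->T, B4->T; covered: B1=T, B1=F, B2=T, B3=T, B4=T
#8 (b=0, r=6, y=2) -> B1->T, B1->F, B2->F, B4->T; covered: B1=T, B1=F, B2=F, B4=T
#9 (b=0, r=3, y=4) -> B1->T, B1->T, B1->T, B1->F, B2->F, B4->T; covered: B1=T, B1=F, B2=F, B4=T
#10 (b=2, r=4, y=7) -> B1->T, B1->T, B1->T, B1->T, B1->T, B1->T, B1->F, B2->F, B4->F; covered: B1=T, B1=F, B2=F, B4=F
the full pool covers 7 outcomes: B1=T, B1=F, B2=T, B2=F, B3=T, B4=T, B4=F
no size-1 subset reaches all 7 outcomes (best union: 5/7)
size 2: inputs {2, 3} cover all 7 outcomes, and no lexicographically smaller subset of this size does

Answer: 2, 3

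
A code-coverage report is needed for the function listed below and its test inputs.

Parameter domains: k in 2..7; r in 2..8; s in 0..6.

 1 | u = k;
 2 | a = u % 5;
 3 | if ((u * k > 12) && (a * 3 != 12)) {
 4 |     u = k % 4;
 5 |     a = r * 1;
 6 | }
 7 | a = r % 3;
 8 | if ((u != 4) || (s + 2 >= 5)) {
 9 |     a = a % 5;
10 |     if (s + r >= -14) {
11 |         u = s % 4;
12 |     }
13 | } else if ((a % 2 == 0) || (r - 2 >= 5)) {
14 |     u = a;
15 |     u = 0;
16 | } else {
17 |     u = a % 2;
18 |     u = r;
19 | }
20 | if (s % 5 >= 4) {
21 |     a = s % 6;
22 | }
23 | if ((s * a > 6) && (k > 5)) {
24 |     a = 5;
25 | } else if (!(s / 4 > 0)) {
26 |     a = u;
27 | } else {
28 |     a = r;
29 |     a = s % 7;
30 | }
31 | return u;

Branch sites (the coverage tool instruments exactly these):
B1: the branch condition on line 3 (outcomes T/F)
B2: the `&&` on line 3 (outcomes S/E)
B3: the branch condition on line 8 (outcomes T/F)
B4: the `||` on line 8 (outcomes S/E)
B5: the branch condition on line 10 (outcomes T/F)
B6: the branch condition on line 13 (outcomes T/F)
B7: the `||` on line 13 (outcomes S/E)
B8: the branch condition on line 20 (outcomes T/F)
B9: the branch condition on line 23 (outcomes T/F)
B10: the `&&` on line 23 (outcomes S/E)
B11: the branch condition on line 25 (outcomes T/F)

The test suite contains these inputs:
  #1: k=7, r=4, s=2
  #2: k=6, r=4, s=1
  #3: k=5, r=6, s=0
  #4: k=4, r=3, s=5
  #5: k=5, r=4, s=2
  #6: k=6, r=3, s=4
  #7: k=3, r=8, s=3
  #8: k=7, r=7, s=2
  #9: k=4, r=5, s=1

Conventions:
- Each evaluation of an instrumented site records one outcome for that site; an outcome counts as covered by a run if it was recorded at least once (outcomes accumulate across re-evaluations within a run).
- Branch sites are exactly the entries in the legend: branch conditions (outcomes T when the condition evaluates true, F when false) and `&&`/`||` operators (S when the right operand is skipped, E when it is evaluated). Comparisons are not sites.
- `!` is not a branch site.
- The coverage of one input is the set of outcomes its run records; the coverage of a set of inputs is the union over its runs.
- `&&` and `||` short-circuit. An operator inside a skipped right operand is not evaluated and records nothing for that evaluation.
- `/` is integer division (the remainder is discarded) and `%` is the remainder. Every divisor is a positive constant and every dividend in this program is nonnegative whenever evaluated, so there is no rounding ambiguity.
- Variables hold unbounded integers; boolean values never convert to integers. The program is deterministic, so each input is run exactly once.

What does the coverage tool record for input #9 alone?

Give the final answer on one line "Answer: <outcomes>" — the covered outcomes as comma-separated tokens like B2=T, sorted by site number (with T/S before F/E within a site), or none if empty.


Running input #9 (k=4, r=5, s=1), event by event:
  B2->E, B1->F, B4->E, B3->F, B7->S, B6->T, B8->F, B10->S, B9->F, B11->T
deduplicating events, the covered set is: B1=F, B2=E, B3=F, B4=E, B6=T, B7=S, B8=F, B9=F, B10=S, B11=T
Answer: B1=F, B2=E, B3=F, B4=E, B6=T, B7=S, B8=F, B9=F, B10=S, B11=T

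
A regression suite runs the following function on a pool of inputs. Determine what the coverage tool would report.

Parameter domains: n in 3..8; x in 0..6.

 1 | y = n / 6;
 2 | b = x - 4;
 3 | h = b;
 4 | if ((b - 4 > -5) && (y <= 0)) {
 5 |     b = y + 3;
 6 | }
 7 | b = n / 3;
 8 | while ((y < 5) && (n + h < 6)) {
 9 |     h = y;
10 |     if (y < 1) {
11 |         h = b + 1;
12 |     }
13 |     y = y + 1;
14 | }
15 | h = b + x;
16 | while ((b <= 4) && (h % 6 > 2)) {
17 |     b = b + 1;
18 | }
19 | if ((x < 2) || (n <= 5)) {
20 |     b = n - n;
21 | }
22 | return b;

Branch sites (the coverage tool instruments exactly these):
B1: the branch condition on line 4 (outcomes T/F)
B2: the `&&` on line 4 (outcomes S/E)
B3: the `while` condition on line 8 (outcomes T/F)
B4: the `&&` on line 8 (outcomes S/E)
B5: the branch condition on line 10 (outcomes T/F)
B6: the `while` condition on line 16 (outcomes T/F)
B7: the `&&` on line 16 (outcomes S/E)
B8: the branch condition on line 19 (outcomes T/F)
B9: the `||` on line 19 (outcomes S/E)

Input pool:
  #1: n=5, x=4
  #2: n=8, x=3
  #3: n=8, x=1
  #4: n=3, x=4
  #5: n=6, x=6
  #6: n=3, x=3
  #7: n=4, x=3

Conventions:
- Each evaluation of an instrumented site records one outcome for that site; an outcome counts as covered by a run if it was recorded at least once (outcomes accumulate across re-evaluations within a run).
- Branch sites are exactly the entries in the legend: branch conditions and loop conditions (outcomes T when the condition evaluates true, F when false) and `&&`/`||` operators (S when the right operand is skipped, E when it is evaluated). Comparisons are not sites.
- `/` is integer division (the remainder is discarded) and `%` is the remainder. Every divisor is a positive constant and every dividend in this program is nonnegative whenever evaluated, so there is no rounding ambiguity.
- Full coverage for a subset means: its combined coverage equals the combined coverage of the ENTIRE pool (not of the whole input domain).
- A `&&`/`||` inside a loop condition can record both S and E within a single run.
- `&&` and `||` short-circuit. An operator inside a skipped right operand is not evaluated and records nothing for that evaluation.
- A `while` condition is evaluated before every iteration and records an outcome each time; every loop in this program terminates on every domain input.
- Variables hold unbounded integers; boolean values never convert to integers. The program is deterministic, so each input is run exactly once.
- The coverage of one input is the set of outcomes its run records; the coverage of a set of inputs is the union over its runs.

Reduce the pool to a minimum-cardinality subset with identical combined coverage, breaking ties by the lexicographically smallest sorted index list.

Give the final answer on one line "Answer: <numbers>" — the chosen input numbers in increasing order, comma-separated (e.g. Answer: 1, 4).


input #1, n=5, x=4: events B2->E, B1->T, B4->E, B3->T, B5->T, B4->E, B3->F, B7->E, B6->T, B7->E, B6->T, B7->E, B6->T, B7->E, ...; outcomes B1=T, B2=E, B3=T, B3=F, B4=E, B5=T, B6=T, B6=F, B7=S, B7=E, B8=T, B9=E
input #2, n=8, x=3: events B2->S, B1->F, B4->E, B3->F, B7->E, B6->T, B7->E, B6->T, B7->E, B6->T, B7->S, B6->F, B9->E, B8->F; outcomes B1=F, B2=S, B3=F, B4=E, B6=T, B6=F, B7=S, B7=E, B8=F, B9=E
input #3, n=8, x=1: events B2->S, B1->F, B4->E, B3->T, B5->F, B4->E, B3->F, B7->E, B6->T, B7->E, B6->T, B7->E, B6->T, B7->S, ...; outcomes B1=F, B2=S, B3=T, B3=F, B4=E, B5=F, B6=T, B6=F, B7=S, B7=E, B8=T, B9=S
input #4, n=3, x=4: events B2->E, B1->T, B4->E, B3->T, B5->T, B4->E, B3->T, B5->F, B4->E, B3->T, B5->F, B4->E, B3->T, B5->F, ...; outcomes B1=T, B2=E, B3=T, B3=F, B4=E, B5=T, B5=F, B6=T, B6=F, B7=S, B7=E, B8=T, B9=E
input #5, n=6, x=6: events B2->E, B1->F, B4->E, B3->F, B7->E, B6->F, B9->E, B8->F; outcomes B1=F, B2=E, B3=F, B4=E, B6=F, B7=E, B8=F, B9=E
input #6, n=3, x=3: events B2->S, B1->F, B4->E, B3->T, B5->T, B4->E, B3->T, B5->F, B4->E, B3->T, B5->F, B4->E, B3->T, B5->F, ...; outcomes B1=F, B2=S, B3=T, B3=F, B4=E, B5=T, B5=F, B6=T, B6=F, B7=S, B7=E, B8=T, B9=E
input #7, n=4, x=3: events B2->S, B1->F, B4->E, B3->T, B5->T, B4->E, B3->F, B7->E, B6->T, B7->E, B6->T, B7->E, B6->T, B7->E, ...; outcomes B1=F, B2=S, B3=T, B3=F, B4=E, B5=T, B6=T, B6=F, B7=S, B7=E, B8=T, B9=E
together the pool reaches 17 outcomes: B1=T, B1=F, B2=S, B2=E, B3=T, B3=F, B4=E, B5=T, B5=F, B6=T, B6=F, B7=S, B7=E, B8=T, B8=F, B9=S, B9=E
no size-1 subset reaches all 17 outcomes (best union: 13/17)
no size-2 subset reaches all 17 outcomes (best union: 16/17)
inputs {1, 2, 3} (size 3) cover everything; no size-3 subset with a lexicographically smaller index list covers all 17
Answer: 1, 2, 3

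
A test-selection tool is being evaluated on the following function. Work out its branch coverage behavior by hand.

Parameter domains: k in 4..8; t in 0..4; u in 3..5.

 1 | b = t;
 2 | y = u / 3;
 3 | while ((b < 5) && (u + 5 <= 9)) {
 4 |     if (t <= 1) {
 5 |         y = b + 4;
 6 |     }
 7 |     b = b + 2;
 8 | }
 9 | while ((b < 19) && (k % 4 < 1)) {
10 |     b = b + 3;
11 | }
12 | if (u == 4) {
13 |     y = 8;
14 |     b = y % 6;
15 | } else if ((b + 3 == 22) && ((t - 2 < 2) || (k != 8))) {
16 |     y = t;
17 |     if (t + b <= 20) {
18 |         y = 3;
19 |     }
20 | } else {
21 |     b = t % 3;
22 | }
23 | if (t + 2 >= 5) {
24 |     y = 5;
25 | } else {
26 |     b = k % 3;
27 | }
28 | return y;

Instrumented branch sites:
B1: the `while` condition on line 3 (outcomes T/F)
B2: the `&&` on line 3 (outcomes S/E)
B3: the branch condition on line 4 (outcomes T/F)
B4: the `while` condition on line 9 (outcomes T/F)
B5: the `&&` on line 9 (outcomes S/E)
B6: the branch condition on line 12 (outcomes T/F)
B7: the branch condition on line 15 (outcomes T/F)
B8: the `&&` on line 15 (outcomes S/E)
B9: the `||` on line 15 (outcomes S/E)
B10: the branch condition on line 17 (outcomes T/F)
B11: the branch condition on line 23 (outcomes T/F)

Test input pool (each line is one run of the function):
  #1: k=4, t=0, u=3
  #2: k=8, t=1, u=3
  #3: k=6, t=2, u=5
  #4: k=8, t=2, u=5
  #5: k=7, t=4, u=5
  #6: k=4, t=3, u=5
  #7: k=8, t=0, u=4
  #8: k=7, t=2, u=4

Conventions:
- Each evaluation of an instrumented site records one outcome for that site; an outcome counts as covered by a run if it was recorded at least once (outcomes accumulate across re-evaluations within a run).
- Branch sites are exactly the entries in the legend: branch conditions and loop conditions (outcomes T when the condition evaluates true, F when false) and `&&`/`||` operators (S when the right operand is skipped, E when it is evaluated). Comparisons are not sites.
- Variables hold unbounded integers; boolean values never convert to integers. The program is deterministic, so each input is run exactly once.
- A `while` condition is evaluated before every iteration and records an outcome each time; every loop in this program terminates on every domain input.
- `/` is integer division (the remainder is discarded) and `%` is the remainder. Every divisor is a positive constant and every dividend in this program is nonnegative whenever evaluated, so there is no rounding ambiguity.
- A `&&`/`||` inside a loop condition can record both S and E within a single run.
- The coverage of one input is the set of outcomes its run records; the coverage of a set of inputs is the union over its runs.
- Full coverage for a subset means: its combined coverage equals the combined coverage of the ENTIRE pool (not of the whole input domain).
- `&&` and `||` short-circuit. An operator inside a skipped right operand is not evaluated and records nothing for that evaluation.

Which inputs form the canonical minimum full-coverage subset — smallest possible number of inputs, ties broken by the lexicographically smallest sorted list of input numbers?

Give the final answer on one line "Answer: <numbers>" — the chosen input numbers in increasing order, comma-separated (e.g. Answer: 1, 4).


input #1, k=4, t=0, u=3: events B2->E, B1->T, B3->T, B2->E, B1->T, B3->T, B2->E, B1->T, B3->T, B2->S, B1->F, B5->E, B4->T, B5->E, ...; outcomes B1=T, B1=F, B2=S, B2=E, B3=T, B4=T, B4=F, B5=S, B5=E, B6=F, B7=F, B8=S, B11=F
input #2, k=8, t=1, u=3: events B2->E, B1->T, B3->T, B2->E, B1->T, B3->T, B2->S, B1->F, B5->E, B4->T, B5->E, B4->T, B5->E, B4->T, ...; outcomes B1=T, B1=F, B2=S, B2=E, B3=T, B4=T, B4=F, B5=S, B5=E, B6=F, B7=F, B8=S, B11=F
input #3, k=6, t=2, u=5: events B2->E, B1->F, B5->E, B4->F, B6->F, B8->S, B7->F, B11->F; outcomes B1=F, B2=E, B4=F, B5=E, B6=F, B7=F, B8=S, B11=F
input #4, k=8, t=2, u=5: events B2->E, B1->F, B5->E, B4->T, B5->E, B4->T, B5->E, B4->T, B5->E, B4->T, B5->E, B4->T, B5->E, B4->T, ...; outcomes B1=F, B2=E, B4=T, B4=F, B5=S, B5=E, B6=F, B7=F, B8=S, B11=F
input #5, k=7, t=4, u=5: events B2->E, B1->F, B5->E, B4->F, B6->F, B8->S, B7->F, B11->T; outcomes B1=F, B2=E, B4=F, B5=E, B6=F, B7=F, B8=S, B11=T
input #6, k=4, t=3, u=5: events B2->E, B1->F, B5->E, B4->T, B5->E, B4->T, B5->E, B4->T, B5->E, B4->T, B5->E, B4->T, B5->E, B4->T, ...; outcomes B1=F, B2=E, B4=T, B4=F, B5=S, B5=E, B6=F, B7=F, B8=S, B11=T
input #7, k=8, t=0, u=4: events B2->E, B1->T, B3->T, B2->E, B1->T, B3->T, B2->E, B1->T, B3->T, B2->S, B1->F, B5->E, B4->T, B5->E, ...; outcomes B1=T, B1=F, B2=S, B2=E, B3=T, B4=T, B4=F, B5=S, B5=E, B6=T, B11=F
input #8, k=7, t=2, u=4: events B2->E, B1->T, B3->F, B2->E, B1->T, B3->F, B2->S, B1->F, B5->E, B4->F, B6->T, B11->F; outcomes B1=T, B1=F, B2=S, B2=E, B3=F, B4=F, B5=E, B6=T, B11=F
together the pool reaches 16 outcomes: B1=T, B1=F, B2=S, B2=E, B3=T, B3=F, B4=T, B4=F, B5=S, B5=E, B6=T, B6=F, B7=F, B8=S, B11=T, B11=F
every size-1 subset falls short of the 16 outcomes (best: 13/16)
every size-2 subset falls short of the 16 outcomes (best: 15/16)
size 3: inputs {1, 5, 8} cover all 16 outcomes, and no lexicographically smaller subset of this size does
Answer: 1, 5, 8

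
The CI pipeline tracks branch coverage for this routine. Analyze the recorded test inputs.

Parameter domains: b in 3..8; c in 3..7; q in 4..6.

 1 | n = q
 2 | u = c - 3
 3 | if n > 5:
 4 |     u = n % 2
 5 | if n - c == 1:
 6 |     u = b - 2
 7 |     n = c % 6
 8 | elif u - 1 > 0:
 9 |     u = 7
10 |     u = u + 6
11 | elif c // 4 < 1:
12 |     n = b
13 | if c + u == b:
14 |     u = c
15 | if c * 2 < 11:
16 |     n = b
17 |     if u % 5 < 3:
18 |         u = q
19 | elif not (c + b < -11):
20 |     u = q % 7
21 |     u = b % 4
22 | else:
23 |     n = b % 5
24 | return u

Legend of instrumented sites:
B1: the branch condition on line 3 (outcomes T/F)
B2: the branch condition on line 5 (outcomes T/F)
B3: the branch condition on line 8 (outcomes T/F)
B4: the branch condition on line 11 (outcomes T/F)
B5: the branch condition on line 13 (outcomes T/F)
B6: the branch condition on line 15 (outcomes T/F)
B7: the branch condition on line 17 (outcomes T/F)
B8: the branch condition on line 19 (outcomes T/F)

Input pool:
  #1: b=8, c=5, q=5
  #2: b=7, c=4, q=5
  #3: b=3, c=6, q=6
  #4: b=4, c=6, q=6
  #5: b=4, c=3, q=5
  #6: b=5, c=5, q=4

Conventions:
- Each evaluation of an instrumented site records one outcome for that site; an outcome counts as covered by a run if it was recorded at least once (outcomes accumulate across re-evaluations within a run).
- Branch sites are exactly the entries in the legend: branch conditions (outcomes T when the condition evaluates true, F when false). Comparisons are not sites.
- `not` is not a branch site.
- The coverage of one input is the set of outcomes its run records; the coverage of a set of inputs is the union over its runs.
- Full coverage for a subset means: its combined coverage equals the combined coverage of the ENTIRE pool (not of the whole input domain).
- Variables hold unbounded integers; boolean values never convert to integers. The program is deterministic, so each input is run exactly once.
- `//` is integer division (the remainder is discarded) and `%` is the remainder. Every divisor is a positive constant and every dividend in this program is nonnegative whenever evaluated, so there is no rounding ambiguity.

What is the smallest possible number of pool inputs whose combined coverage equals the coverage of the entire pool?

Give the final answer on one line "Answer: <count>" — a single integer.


input #1 (b=8, c=5, q=5): events B1->F, B2->F, B3->T, B5->F, B6->T, B7->F; covers B1=F, B2=F, B3=T, B5=F, B6=T, B7=F
input #2 (b=7, c=4, q=5): events B1->F, B2->T, B5->F, B6->T, B7->T; covers B1=F, B2=T, B5=F, B6=T, B7=T
input #3 (b=3, c=6, q=6): events B1->T, B2->F, B3->F, B4->F, B5->F, B6->F, B8->T; covers B1=T, B2=F, B3=F, B4=F, B5=F, B6=F, B8=T
input #4 (b=4, c=6, q=6): events B1->T, B2->F, B3->F, B4->F, B5->F, B6->F, B8->T; covers B1=T, B2=F, B3=F, B4=F, B5=F, B6=F, B8=T
input #5 (b=4, c=3, q=5): events B1->F, B2->F, B3->F, B4->T, B5->F, B6->T, B7->T; covers B1=F, B2=F, B3=F, B4=T, B5=F, B6=T, B7=T
input #6 (b=5, c=5, q=4): events B1->F, B2->F, B3->T, B5->F, B6->T, B7->F; covers B1=F, B2=F, B3=T, B5=F, B6=T, B7=F
together the pool reaches 14 outcomes: B1=T, B1=F, B2=T, B2=F, B3=T, B3=F, B4=T, B4=F, B5=F, B6=T, B6=F, B7=T, B7=F, B8=T
size 1 is not enough: best union over all size-1 subsets is 7/14
size 2 is not enough: best union over all size-2 subsets is 11/14
size 3 is not enough: best union over all size-3 subsets is 13/14
at size 4, {1, 2, 3, 5} reaches all 14 outcomes; every lexicographically earlier size-4 subset fails
Answer: 4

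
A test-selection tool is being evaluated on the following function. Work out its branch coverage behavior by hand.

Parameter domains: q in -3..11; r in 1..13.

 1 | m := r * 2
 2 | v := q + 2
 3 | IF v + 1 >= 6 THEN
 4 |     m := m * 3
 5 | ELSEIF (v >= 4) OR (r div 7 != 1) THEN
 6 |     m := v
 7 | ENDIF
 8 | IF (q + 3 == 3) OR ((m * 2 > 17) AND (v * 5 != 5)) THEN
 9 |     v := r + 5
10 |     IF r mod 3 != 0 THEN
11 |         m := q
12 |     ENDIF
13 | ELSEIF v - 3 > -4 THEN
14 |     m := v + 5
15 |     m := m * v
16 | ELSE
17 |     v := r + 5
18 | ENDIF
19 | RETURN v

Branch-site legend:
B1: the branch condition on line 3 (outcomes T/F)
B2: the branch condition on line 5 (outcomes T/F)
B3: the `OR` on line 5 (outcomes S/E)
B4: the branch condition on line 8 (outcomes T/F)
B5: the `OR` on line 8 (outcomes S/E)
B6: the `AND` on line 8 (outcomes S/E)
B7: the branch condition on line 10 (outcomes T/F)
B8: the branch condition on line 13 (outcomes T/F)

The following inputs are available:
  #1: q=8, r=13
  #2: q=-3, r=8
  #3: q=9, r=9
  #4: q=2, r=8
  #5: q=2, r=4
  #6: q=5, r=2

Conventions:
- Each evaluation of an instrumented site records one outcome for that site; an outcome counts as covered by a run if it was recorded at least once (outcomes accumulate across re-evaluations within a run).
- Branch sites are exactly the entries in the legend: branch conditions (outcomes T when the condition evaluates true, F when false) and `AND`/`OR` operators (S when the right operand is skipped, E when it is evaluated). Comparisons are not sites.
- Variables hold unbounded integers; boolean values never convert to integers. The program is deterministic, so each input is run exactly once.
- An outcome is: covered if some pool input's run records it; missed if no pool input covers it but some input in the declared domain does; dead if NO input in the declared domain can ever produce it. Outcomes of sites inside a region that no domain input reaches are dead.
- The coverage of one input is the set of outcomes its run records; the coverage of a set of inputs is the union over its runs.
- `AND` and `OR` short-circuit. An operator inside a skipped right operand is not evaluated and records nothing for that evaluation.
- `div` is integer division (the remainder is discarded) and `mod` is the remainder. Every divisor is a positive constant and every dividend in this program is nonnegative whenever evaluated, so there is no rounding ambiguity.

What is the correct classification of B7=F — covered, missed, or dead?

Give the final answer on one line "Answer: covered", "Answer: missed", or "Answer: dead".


B7=F is recorded by pool input(s) 3 -> covered
Answer: covered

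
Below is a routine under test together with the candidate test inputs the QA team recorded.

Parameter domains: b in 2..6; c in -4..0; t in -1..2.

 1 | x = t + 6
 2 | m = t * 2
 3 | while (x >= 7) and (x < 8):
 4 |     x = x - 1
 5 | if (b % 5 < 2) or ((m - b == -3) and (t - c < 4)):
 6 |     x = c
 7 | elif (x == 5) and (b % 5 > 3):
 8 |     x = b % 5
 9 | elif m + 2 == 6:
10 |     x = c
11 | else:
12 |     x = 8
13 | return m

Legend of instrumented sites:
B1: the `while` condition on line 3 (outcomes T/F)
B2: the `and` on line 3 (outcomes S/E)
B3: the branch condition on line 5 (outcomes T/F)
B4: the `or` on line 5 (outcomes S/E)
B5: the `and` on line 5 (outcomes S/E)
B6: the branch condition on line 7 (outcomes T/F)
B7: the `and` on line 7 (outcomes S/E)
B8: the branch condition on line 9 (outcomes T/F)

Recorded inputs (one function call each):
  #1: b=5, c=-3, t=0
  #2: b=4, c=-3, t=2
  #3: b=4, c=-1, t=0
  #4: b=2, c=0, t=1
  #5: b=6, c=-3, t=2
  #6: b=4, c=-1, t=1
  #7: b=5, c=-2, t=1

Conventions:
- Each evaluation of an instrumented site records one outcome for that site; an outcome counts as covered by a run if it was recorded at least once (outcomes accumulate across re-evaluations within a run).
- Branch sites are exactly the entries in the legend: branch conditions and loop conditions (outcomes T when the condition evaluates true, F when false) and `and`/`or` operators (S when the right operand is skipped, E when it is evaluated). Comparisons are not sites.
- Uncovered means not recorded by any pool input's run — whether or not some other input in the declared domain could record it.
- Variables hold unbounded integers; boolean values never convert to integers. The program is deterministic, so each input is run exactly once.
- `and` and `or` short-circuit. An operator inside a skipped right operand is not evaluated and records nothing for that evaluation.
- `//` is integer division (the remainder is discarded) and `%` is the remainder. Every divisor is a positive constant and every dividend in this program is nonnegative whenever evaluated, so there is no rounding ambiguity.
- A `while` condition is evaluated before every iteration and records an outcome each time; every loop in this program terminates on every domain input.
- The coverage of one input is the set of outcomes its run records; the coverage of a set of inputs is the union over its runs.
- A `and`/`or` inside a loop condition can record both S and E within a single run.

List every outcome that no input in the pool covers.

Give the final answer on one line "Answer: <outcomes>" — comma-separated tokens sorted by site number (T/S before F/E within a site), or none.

#1 (b=5, c=-3, t=0) -> covered: B1=F, B2=S, B3=T, B4=S
#2 (b=4, c=-3, t=2) -> covered: B1=F, B2=E, B3=F, B4=E, B5=S, B6=F, B7=S, B8=T
#3 (b=4, c=-1, t=0) -> covered: B1=F, B2=S, B3=F, B4=E, B5=S, B6=F, B7=S, B8=F
#4 (b=2, c=0, t=1) -> covered: B1=T, B1=F, B2=S, B2=E, B3=F, B4=E, B5=S, B6=F, B7=S, B8=F
#5 (b=6, c=-3, t=2) -> covered: B1=F, B2=E, B3=T, B4=S
#6 (b=4, c=-1, t=1) -> covered: B1=T, B1=F, B2=S, B2=E, B3=F, B4=E, B5=S, B6=F, B7=S, B8=F
#7 (b=5, c=-2, t=1) -> covered: B1=T, B1=F, B2=S, B2=E, B3=T, B4=S
union over the pool: B1=T, B1=F, B2=S, B2=E, B3=T, B3=F, B4=S, B4=E, B5=S, B6=F, B7=S, B8=T, B8=F
uncovered (3 of 16): B5=E, B6=T, B7=E

Answer: B5=E, B6=T, B7=E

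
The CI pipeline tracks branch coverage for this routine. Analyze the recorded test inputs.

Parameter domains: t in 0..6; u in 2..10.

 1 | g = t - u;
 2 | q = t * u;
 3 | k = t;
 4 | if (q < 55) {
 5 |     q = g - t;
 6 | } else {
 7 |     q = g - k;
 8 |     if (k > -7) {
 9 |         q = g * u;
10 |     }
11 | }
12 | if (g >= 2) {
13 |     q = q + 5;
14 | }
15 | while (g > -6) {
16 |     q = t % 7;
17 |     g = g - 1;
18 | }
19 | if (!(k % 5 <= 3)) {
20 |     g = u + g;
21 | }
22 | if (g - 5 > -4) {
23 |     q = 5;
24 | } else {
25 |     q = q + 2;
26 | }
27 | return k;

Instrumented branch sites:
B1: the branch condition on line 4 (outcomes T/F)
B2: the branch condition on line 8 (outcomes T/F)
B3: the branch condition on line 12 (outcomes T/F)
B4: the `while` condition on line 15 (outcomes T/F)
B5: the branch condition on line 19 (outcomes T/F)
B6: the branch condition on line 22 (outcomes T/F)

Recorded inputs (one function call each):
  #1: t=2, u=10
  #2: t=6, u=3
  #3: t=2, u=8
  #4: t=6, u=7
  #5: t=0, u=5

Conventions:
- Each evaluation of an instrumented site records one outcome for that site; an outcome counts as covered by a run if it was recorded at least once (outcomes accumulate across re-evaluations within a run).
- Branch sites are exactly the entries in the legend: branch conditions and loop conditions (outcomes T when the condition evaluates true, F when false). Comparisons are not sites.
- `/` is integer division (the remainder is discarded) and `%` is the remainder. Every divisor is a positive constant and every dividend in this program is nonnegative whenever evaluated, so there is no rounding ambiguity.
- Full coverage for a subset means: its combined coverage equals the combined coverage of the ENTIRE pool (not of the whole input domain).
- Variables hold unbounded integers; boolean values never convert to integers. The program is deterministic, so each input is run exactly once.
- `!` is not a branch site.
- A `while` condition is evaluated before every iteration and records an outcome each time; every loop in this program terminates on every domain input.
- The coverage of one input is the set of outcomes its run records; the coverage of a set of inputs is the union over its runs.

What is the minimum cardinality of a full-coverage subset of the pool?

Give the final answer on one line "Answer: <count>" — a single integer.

test 1 (t=2, u=10) hits B1=T, B3=F, B4=F, B5=F, B6=F
test 2 (t=6, u=3) hits B1=T, B3=T, B4=T, B4=F, B5=F, B6=F
test 3 (t=2, u=8) hits B1=T, B3=F, B4=F, B5=F, B6=F
test 4 (t=6, u=7) hits B1=T, B3=F, B4=T, B4=F, B5=F, B6=F
test 5 (t=0, u=5) hits B1=T, B3=F, B4=T, B4=F, B5=F, B6=F
union over all inputs: B1=T, B3=T, B3=F, B4=T, B4=F, B5=F, B6=F (7 outcomes)
size 1 is not enough: best union over all size-1 subsets is 6/7
at size 2, {1, 2} reaches all 7 outcomes; every lexicographically earlier size-2 subset fails

Answer: 2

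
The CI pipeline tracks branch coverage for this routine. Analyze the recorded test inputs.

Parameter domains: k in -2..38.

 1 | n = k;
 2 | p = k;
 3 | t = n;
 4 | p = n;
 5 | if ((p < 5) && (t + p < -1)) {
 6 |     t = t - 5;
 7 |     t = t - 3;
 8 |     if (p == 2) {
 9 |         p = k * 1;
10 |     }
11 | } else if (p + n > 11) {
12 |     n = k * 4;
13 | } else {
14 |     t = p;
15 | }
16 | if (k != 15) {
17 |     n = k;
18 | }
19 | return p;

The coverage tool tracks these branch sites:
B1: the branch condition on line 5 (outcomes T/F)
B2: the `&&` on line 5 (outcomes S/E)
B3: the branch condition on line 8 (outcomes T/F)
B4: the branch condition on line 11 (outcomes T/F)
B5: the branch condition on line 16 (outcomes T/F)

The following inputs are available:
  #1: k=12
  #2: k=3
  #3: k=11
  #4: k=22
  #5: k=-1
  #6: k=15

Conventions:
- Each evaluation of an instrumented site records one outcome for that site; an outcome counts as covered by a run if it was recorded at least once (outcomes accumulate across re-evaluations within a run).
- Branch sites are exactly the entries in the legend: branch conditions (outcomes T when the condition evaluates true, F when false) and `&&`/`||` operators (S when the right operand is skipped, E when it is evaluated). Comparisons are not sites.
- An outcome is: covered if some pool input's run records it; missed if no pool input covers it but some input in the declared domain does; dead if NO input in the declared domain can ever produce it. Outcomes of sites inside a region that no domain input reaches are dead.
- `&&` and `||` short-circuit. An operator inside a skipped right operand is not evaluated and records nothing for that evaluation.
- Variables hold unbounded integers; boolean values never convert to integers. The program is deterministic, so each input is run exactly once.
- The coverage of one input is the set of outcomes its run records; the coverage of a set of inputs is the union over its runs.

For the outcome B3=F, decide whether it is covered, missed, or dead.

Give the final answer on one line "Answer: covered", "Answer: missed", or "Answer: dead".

B3=F is recorded by pool input(s) 5 -> covered

Answer: covered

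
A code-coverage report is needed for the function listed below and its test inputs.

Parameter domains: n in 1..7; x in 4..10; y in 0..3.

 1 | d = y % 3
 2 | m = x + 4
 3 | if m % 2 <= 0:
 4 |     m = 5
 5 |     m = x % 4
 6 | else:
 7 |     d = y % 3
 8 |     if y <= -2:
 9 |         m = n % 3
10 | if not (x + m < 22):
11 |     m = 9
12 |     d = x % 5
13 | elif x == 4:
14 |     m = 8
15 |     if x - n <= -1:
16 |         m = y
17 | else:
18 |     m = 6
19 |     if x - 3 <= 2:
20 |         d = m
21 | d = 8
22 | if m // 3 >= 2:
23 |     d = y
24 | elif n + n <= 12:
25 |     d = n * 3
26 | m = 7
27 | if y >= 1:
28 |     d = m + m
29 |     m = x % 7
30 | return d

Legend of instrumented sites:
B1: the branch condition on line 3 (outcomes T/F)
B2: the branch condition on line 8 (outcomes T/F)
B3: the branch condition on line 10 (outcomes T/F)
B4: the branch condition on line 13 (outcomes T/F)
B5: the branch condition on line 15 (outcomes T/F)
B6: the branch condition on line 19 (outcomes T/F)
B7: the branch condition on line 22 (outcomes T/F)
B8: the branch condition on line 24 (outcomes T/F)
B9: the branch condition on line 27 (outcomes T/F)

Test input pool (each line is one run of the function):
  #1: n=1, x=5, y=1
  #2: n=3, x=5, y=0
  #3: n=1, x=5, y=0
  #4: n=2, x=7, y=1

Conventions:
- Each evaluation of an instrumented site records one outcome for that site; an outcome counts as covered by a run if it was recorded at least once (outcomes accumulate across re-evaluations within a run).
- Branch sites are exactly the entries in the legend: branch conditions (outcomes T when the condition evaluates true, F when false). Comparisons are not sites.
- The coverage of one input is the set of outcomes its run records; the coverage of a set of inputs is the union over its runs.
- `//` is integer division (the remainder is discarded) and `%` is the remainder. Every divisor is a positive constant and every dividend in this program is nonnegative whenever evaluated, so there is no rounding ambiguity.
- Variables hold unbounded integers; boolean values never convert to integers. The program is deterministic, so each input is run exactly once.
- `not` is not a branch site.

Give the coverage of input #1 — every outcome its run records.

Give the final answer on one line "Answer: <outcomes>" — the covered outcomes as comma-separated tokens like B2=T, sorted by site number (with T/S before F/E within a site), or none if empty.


Event log for input #1 (n=1, x=5, y=1):
  B1->F, B2->F, B3->F, B4->F, B6->T, B7->T, B9->T
distinct outcomes covered: B1=F, B2=F, B3=F, B4=F, B6=T, B7=T, B9=T
Answer: B1=F, B2=F, B3=F, B4=F, B6=T, B7=T, B9=T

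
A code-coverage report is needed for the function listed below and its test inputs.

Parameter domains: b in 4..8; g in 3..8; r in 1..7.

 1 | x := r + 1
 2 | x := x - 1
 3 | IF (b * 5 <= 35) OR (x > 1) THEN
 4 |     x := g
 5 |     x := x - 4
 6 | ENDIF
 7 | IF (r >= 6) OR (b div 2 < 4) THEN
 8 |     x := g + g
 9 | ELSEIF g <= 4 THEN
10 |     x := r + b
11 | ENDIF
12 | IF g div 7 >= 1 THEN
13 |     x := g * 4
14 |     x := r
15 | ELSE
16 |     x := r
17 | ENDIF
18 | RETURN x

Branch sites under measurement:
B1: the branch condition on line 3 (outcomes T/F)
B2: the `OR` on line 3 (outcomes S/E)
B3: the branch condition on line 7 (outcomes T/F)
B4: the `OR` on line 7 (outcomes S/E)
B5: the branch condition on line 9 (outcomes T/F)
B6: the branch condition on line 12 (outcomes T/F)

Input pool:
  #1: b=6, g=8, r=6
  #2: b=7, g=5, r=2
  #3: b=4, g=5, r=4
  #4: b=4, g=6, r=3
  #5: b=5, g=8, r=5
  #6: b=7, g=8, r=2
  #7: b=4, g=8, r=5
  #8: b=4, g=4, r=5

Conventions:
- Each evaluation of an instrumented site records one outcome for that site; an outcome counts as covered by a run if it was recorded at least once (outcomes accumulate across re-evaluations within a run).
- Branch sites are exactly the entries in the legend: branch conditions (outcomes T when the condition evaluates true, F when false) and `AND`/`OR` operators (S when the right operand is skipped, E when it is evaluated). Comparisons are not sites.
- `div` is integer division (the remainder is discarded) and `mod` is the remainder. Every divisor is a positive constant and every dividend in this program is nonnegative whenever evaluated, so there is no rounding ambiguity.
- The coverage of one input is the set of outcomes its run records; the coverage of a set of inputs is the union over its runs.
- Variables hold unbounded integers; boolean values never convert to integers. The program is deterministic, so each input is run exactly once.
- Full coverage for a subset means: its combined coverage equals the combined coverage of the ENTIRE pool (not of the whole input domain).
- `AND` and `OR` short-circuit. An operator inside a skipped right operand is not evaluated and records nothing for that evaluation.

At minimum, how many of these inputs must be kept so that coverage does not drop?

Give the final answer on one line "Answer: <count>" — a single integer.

input #1, b=6, g=8, r=6: events B2->S, B1->T, B4->S, B3->T, B6->T; outcomes B1=T, B2=S, B3=T, B4=S, B6=T
input #2, b=7, g=5, r=2: events B2->S, B1->T, B4->E, B3->T, B6->F; outcomes B1=T, B2=S, B3=T, B4=E, B6=F
input #3, b=4, g=5, r=4: events B2->S, B1->T, B4->E, B3->T, B6->F; outcomes B1=T, B2=S, B3=T, B4=E, B6=F
input #4, b=4, g=6, r=3: events B2->S, B1->T, B4->E, B3->T, B6->F; outcomes B1=T, B2=S, B3=T, B4=E, B6=F
input #5, b=5, g=8, r=5: events B2->S, B1->T, B4->E, B3->T, B6->T; outcomes B1=T, B2=S, B3=T, B4=E, B6=T
input #6, b=7, g=8, r=2: events B2->S, B1->T, B4->E, B3->T, B6->T; outcomes B1=T, B2=S, B3=T, B4=E, B6=T
input #7, b=4, g=8, r=5: events B2->S, B1->T, B4->E, B3->T, B6->T; outcomes B1=T, B2=S, B3=T, B4=E, B6=T
input #8, b=4, g=4, r=5: events B2->S, B1->T, B4->E, B3->T, B6->F; outcomes B1=T, B2=S, B3=T, B4=E, B6=F
pool-wide coverage (7 outcomes): B1=T, B2=S, B3=T, B4=S, B4=E, B6=T, B6=F
every size-1 subset falls short of the 7 outcomes (best: 5/7)
size 2: inputs {1, 2} cover all 7 outcomes, and no lexicographically smaller subset of this size does

Answer: 2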